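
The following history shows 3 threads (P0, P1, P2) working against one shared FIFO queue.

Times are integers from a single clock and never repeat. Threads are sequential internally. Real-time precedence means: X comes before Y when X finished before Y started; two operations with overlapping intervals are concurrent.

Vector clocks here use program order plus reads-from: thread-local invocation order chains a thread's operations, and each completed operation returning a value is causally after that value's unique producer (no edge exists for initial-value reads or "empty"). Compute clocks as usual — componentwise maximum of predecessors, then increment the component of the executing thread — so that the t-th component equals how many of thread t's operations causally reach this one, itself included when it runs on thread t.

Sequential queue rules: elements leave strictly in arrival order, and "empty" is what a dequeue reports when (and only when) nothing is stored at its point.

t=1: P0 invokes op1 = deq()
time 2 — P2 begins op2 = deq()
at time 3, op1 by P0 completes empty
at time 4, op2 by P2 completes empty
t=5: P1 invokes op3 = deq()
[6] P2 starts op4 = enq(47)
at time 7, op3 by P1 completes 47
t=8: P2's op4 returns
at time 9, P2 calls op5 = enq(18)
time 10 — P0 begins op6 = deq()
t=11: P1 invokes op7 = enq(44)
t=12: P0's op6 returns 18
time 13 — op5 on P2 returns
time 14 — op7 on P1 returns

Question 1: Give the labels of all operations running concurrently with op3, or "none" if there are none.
op3 runs from 5 to 7; window-overlapping ops are concurrent
op1 [1,3]: before
op2 [2,4]: before
op4 [6,8]: concurrent
op5 [9,13]: after
op6 [10,12]: after
op7 [11,14]: after

op4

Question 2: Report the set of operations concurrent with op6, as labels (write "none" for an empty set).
overlap test against op6 [10,12]: concurrent iff the interval meets 10..12
op1 [1,3]: before
op2 [2,4]: before
op3 [5,7]: before
op4 [6,8]: before
op5 [9,13]: concurrent
op7 [11,14]: concurrent

op5, op7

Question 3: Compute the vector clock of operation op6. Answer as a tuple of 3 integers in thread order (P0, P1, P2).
VC(op2, invoked at 2): no causal predecessors; +1 on P2 → (0, 0, 1)
VC(op1, invoked at 1): no causal predecessors; +1 on P0 → (1, 0, 0)
op4 (invocation 6): componentwise max over VC(op2)=(0, 0, 1), +1 at P2, giving (0, 0, 2)
op5 (invocation 9): componentwise max over VC(op4)=(0, 0, 2), +1 at P2, giving (0, 0, 3)
op3 (invocation 5): componentwise max over VC(op4)=(0, 0, 2), +1 at P1, giving (0, 1, 2)
op7 (invocation 11): componentwise max over VC(op3)=(0, 1, 2), +1 at P1, giving (0, 2, 2)
op6 (invocation 10): componentwise max over VC(op1)=(1, 0, 0), VC(op5)=(0, 0, 3), +1 at P0, giving (2, 0, 3)
target: VC(op6) = (2, 0, 3)

(2, 0, 3)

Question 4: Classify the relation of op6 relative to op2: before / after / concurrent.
op6 spans [10,12], op2 spans [2,4]
resp(op2)=4 < inv(op6)=10

after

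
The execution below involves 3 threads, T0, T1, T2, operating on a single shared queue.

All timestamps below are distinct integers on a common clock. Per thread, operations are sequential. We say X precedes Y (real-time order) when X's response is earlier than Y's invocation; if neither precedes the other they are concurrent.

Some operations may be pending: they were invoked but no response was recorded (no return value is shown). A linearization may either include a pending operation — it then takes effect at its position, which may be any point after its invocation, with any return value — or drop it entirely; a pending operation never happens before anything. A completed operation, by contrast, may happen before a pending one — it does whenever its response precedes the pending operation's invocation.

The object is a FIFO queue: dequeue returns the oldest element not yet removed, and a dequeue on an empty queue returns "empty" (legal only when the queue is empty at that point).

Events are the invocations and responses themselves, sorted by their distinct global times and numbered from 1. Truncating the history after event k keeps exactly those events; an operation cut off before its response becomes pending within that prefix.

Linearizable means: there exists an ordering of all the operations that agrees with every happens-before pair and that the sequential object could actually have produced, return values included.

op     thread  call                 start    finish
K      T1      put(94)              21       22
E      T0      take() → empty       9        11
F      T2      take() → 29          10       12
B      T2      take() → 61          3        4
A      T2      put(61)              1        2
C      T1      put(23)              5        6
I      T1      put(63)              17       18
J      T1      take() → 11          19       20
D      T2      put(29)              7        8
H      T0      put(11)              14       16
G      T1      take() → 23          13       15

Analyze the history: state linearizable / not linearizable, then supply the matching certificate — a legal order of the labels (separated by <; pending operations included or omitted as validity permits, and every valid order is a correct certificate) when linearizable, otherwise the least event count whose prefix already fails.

not linearizable — minimal violating prefix: 11 events

the violation lands at event 11, E's response at time 11: events 1..10 linearize, events 1..11 do not
exactly one order of the 5 completed ops respects real time; the queue replay fails
completion choices over the 1 pending operation (F) were checked; none helps
take A, B, C, D, E (pending dropped): step 5 already fails, because E take() → empty cannot occur there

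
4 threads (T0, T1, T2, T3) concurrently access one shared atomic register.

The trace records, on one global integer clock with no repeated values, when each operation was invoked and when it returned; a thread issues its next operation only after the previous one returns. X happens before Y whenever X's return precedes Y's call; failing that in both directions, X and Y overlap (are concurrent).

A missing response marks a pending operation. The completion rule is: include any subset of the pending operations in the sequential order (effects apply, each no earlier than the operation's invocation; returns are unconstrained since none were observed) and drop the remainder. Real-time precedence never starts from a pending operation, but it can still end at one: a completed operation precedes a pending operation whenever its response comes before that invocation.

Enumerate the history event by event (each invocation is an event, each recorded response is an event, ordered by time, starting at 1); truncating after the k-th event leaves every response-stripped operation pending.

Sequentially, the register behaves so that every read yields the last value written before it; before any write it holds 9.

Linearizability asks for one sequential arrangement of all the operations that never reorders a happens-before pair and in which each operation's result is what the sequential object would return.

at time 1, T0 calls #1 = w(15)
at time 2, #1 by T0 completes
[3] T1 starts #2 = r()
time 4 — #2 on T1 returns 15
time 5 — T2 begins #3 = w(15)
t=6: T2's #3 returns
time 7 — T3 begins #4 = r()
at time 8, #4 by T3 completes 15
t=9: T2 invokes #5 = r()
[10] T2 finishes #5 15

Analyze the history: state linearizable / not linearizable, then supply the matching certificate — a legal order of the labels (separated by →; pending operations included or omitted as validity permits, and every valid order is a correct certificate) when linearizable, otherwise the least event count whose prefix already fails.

linearizable — witness: #1 → #2 → #3 → #4 → #5

1. #1 w(15), leaving value 15
2. #2 r() → 15, leaving value 15
3. #3 w(15), leaving value 15
4. #4 r() → 15, leaving value 15
5. #5 r() → 15, leaving value 15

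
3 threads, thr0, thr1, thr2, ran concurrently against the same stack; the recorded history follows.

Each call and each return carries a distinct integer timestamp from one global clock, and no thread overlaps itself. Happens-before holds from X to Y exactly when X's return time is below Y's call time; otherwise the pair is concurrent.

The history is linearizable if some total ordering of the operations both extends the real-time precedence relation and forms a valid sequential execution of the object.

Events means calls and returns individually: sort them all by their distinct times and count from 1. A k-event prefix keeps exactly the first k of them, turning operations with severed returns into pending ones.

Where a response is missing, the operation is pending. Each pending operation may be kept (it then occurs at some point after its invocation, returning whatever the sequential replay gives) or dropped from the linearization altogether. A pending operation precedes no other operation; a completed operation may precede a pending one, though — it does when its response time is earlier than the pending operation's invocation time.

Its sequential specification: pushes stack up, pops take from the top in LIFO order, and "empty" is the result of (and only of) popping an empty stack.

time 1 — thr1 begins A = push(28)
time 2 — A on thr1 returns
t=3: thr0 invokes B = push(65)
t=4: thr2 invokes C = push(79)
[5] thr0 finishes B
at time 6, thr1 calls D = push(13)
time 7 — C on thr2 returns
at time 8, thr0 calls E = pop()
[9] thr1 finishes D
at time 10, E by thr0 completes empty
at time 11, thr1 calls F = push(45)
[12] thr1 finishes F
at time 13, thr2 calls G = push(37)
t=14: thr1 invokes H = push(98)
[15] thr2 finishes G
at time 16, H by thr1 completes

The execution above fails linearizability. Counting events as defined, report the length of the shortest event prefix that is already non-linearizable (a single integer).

a valid linearization of events 1..9 exists, for instance A, B, C, D:
after step 1 (A push(28)): stack <28>
after step 2 (B push(65)): stack <28,65>
after step 3 (C push(79)): stack <28,65,79>
after step 4 (D push(13)): stack <28,65,79,13>
with event 10 included (E responding at time 10), all real-time-consistent orders fail
e.g. A, B, C, D, E: illegal at step 5, since E pop() → empty cannot apply there
e.g. A, B, C, E, D: illegal at step 4, since E pop() → empty cannot apply there

10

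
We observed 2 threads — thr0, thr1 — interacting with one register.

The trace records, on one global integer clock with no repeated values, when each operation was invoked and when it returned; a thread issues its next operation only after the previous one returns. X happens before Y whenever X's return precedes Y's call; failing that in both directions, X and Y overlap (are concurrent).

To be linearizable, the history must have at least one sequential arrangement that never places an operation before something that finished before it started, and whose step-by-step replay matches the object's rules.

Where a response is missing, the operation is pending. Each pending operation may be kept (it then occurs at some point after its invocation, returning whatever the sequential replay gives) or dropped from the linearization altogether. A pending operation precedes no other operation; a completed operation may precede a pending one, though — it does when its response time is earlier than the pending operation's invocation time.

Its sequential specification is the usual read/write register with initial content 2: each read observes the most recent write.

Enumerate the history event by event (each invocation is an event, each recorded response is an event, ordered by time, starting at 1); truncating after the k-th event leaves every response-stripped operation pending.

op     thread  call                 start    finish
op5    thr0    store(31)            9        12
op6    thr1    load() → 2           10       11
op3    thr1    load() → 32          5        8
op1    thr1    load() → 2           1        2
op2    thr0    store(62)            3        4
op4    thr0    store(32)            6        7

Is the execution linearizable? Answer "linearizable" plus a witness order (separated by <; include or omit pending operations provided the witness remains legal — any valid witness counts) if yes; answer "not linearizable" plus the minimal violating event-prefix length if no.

not linearizable — minimal violating prefix: 11 events

cut after 10 events: linearizable; cut after 11 events (op6 responds, time 11): not linearizable
no legal order exists: 2 real-time-consistent candidates over 5 completed register operations, all rejected
completion choices over the 1 pending operation (op5) were checked; none helps
e.g. op1, op2, op3, op4, op6 (pending dropped): illegal at step 3, since op3 load() → 32 cannot apply there
e.g. op1, op2, op4, op3, op6 (pending dropped): illegal at step 5, since op6 load() → 2 cannot apply there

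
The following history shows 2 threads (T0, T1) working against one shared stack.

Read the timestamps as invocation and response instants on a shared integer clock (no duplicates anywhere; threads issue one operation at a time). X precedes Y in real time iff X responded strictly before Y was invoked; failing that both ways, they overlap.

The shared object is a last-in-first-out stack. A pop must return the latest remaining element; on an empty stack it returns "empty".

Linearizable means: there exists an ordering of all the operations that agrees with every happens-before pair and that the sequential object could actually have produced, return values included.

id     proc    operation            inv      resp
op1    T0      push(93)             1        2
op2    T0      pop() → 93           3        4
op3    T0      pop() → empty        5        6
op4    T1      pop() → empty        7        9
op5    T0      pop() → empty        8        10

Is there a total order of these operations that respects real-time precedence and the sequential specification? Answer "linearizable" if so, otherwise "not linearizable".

linearizable

a witness: op1, op2, op3, op4, op5
after step 1 (op1 push(93)): stack <93>
after step 2 (op2 pop() → 93): stack <>
after step 3 (op3 pop() → empty): stack <>
after step 4 (op4 pop() → empty): stack <>
after step 5 (op5 pop() → empty): stack <>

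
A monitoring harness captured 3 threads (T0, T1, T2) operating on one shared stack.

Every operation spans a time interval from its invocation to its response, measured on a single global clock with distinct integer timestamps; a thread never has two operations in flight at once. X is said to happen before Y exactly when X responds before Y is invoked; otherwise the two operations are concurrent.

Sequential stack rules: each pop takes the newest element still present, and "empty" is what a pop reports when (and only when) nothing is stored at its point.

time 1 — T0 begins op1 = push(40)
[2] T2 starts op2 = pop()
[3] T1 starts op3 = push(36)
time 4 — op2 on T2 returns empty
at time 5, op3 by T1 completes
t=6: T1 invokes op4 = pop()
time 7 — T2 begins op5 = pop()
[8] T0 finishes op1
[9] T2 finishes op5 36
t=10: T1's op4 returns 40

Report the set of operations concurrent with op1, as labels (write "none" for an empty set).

op2, op3, op4, op5

op1 spans [1,8]; an op avoiding the whole window 1..8 is ordered, any other is concurrent
op2 [2,4]: concurrent
op3 [3,5]: concurrent
op4 [6,10]: concurrent
op5 [7,9]: concurrent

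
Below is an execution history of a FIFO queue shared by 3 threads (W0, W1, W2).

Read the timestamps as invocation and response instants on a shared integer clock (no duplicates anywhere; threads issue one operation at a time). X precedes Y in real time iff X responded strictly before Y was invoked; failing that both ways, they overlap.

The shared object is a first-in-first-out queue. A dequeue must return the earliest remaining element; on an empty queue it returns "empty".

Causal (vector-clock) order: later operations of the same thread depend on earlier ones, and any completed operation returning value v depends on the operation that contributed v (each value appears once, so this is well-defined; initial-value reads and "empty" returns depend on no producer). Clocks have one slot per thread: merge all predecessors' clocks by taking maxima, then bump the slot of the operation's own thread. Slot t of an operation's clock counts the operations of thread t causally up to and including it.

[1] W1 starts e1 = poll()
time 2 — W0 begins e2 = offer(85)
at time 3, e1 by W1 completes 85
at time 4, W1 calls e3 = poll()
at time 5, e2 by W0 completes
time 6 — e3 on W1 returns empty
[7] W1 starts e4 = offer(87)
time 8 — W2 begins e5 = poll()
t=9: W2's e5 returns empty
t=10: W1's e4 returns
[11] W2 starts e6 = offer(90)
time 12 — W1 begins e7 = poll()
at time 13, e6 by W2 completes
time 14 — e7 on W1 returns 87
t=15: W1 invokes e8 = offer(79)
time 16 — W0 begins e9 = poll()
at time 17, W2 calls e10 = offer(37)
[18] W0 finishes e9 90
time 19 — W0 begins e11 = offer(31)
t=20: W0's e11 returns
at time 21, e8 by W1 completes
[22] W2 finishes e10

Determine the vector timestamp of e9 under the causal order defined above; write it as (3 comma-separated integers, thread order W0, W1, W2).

(2, 0, 2)

invoked at 8, e5 has no predecessors; its own W2 bump gives (0, 0, 1)
invoked at 2, e2 has no predecessors; its own W0 bump gives (1, 0, 0)
e6 (invocation 11): componentwise max over VC(e5)=(0, 0, 1), +1 at W2, giving (0, 0, 2)
e1 (invocation 1): componentwise max over VC(e2)=(1, 0, 0), +1 at W1, giving (1, 1, 0)
e10 (invocation 17): componentwise max over VC(e6)=(0, 0, 2), +1 at W2, giving (0, 0, 3)
e3 (invocation 4): componentwise max over VC(e1)=(1, 1, 0), +1 at W1, giving (1, 2, 0)
e4 (invocation 7): componentwise max over VC(e3)=(1, 2, 0), +1 at W1, giving (1, 3, 0)
e9 (invocation 16): componentwise max over VC(e2)=(1, 0, 0), VC(e6)=(0, 0, 2), +1 at W0, giving (2, 0, 2)
e7 (invocation 12): componentwise max over VC(e4)=(1, 3, 0), +1 at W1, giving (1, 4, 0)
e11 (invocation 19): componentwise max over VC(e9)=(2, 0, 2), +1 at W0, giving (3, 0, 2)
e8 (invocation 15): componentwise max over VC(e7)=(1, 4, 0), +1 at W1, giving (1, 5, 0)
target: VC(e9) = (2, 0, 2)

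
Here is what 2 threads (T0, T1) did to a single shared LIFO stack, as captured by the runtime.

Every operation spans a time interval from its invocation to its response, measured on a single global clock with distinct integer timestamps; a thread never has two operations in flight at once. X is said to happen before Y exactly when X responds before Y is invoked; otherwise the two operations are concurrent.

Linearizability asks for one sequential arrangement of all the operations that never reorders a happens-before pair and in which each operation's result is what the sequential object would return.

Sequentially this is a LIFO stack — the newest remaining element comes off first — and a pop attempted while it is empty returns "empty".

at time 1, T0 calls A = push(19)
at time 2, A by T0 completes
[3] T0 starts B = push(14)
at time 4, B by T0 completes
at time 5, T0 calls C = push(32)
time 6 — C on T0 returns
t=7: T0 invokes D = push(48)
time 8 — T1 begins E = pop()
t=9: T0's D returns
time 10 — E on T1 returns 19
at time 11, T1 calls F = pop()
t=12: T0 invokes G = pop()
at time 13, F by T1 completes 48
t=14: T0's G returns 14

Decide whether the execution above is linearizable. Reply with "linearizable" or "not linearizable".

already the first 10 events (up to E's response at time 10) admit no linearization; the first 9 still do
every one of the 2 real-time-consistent orders over 5 completed LIFO stack ops fails the sequential spec
e.g. A, B, C, D, E: illegal at step 5, since E pop() → 19 cannot apply there
e.g. A, B, C, E, D: illegal at step 4, since E pop() → 19 cannot apply there

not linearizable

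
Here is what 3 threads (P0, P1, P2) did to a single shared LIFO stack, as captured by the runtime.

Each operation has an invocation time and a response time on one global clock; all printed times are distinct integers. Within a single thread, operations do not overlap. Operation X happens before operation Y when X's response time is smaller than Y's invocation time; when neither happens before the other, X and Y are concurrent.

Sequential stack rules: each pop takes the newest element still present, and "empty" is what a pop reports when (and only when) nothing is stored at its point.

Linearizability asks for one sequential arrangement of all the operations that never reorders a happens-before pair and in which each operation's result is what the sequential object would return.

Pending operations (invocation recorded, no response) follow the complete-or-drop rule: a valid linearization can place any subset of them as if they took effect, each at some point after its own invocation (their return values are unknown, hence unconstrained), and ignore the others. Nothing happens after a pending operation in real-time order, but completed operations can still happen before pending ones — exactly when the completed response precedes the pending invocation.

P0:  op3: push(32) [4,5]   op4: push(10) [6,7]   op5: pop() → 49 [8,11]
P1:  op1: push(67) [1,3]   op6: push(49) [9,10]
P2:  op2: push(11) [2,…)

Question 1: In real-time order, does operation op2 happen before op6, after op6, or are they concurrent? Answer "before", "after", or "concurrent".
Answer: concurrent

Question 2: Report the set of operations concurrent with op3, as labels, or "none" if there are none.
Answer: op2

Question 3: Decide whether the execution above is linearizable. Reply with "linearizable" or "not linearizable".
one valid linearization: op1, op2, op3, op4, op6, op5
step 1: op1 push(67) — stack <67>
step 2: op2 push(11) (pending, included) — stack <67,11>
step 3: op3 push(32) — stack <67,11,32>
step 4: op4 push(10) — stack <67,11,32,10>
step 5: op6 push(49) — stack <67,11,32,10,49>
step 6: op5 pop() → 49 — stack <67,11,32,10>

linearizable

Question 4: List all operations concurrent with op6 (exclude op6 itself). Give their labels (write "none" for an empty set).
Answer: op2, op5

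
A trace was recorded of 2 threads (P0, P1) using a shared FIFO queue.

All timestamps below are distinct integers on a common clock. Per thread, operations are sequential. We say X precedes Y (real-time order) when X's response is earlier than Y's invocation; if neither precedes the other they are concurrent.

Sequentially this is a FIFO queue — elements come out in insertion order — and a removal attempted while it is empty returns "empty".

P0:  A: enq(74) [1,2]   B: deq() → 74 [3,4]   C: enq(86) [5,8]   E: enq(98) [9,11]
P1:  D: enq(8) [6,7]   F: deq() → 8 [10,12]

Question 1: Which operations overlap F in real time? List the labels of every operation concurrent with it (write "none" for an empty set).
E

concurrent with F ([10,12]): every op whose interval crosses 10..12
A [1,2]: before
B [3,4]: before
C [5,8]: before
D [6,7]: before
E [9,11]: concurrent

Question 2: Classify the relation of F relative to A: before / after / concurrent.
after

F spans [10,12], A spans [1,2]
resp(A)=2 < inv(F)=10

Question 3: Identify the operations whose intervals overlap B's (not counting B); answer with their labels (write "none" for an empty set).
none

B runs from 3 to 4; window-overlapping ops are concurrent
A [1,2]: before
C [5,8]: after
D [6,7]: after
E [9,11]: after
F [10,12]: after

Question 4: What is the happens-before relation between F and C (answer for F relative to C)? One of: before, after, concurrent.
after

F spans [10,12], C spans [5,8]
resp(C)=8 < inv(F)=10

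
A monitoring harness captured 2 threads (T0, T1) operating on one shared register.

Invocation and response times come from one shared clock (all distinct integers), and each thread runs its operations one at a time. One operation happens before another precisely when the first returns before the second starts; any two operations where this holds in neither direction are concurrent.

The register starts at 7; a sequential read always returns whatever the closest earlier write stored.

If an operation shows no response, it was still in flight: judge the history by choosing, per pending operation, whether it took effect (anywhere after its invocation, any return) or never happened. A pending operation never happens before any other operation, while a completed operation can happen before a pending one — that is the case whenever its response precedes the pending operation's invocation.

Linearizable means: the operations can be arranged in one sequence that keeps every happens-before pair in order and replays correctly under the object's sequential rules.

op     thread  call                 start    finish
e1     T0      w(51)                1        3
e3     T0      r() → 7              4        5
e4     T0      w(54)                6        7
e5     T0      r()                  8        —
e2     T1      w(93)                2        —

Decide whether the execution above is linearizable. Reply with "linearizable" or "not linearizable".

the violation lands at event 5, e3's response at time 5: events 1..4 linearize, events 1..5 do not
the completed operations (2 total) allow one real-time order; the register replay rejects it
including or dropping the 1 pending operation (e2) in any combination fails
for example e1, e3 (pending dropped) fails at step 2: e3 r() → 7 is not legal there

not linearizable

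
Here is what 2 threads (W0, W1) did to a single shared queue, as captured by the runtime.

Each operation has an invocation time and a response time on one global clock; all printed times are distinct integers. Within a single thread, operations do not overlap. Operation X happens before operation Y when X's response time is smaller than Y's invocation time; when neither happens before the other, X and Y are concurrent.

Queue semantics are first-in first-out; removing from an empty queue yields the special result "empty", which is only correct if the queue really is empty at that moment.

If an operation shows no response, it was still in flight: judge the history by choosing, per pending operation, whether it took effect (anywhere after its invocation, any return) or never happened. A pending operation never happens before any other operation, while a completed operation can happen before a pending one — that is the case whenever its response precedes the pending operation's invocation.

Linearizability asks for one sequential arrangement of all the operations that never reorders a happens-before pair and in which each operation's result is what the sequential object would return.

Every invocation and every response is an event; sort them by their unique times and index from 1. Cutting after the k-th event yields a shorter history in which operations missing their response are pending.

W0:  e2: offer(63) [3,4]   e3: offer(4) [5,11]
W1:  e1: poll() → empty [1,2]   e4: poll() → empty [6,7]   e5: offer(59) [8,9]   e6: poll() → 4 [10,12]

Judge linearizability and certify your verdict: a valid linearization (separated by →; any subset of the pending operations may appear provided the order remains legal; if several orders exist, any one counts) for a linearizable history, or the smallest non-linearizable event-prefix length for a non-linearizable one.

not linearizable — minimal violating prefix: 7 events

cut after 6 events: linearizable; cut after 7 events (e4 responds, time 7): not linearizable
a single order respects real time; the 3 completed queue operations fail replay along it
including or dropping the 1 pending operation (e3) in any combination fails
one such order, e1, e2, e4 (pending dropped), breaks at step 3 where e4 poll() → empty is illegal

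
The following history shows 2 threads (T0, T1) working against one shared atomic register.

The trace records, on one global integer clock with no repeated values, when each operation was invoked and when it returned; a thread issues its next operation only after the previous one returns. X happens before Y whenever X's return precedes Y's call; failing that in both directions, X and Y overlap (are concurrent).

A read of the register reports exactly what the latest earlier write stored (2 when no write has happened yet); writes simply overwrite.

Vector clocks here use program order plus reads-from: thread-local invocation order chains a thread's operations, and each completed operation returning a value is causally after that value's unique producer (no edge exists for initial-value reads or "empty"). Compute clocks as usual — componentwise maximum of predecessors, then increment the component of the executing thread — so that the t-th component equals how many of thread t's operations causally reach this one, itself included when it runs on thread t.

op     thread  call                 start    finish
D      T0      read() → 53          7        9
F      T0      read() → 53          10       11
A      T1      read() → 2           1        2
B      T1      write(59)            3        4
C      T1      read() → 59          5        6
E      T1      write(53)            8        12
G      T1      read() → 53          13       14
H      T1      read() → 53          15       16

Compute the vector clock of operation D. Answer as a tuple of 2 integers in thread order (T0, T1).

(1, 4)

VC(A, invoked at 1): no causal predecessors; +1 on T1 → (0, 1)
invoked at 3, B merges VC(A)=(0, 1) and bumps T1's slot → (0, 2)
invoked at 5, C merges VC(B)=(0, 2) and bumps T1's slot → (0, 3)
invoked at 8, E merges VC(C)=(0, 3) and bumps T1's slot → (0, 4)
invoked at 13, G merges VC(E)=(0, 4) and bumps T1's slot → (0, 5)
invoked at 7, D merges VC(E)=(0, 4) and bumps T0's slot → (1, 4)
invoked at 15, H merges VC(E)=(0, 4), VC(G)=(0, 5) and bumps T1's slot → (0, 6)
invoked at 10, F merges VC(D)=(1, 4), VC(E)=(0, 4) and bumps T0's slot → (2, 4)
target: VC(D) = (1, 4)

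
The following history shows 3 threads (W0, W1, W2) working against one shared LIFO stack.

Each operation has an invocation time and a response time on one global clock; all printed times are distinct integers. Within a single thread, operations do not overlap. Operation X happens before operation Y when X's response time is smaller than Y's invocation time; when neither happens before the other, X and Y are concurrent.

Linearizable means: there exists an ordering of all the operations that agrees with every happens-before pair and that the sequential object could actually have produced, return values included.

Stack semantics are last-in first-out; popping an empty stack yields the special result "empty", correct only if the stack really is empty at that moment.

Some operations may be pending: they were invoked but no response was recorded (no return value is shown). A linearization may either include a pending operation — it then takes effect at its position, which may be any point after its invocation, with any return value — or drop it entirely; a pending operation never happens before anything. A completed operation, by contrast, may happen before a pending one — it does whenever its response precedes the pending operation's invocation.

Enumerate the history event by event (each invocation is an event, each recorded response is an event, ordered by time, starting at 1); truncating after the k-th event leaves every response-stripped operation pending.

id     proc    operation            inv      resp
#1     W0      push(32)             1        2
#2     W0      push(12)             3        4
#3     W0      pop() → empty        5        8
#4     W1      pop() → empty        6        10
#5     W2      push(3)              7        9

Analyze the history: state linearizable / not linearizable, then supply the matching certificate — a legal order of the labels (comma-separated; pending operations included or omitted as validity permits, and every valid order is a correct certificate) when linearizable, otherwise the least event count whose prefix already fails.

through event 7 a valid linearization exists; event 8 (#3 responding at time 8) ends that
a single order respects real time; the 3 completed LIFO stack operations fail replay along it
including or dropping the 2 pending operations (#4, #5) in any combination fails
sample order #1, #2, #3 (pending dropped) stalls at step 3 — #3 pop() → empty has no legal effect

not linearizable — minimal violating prefix: 8 events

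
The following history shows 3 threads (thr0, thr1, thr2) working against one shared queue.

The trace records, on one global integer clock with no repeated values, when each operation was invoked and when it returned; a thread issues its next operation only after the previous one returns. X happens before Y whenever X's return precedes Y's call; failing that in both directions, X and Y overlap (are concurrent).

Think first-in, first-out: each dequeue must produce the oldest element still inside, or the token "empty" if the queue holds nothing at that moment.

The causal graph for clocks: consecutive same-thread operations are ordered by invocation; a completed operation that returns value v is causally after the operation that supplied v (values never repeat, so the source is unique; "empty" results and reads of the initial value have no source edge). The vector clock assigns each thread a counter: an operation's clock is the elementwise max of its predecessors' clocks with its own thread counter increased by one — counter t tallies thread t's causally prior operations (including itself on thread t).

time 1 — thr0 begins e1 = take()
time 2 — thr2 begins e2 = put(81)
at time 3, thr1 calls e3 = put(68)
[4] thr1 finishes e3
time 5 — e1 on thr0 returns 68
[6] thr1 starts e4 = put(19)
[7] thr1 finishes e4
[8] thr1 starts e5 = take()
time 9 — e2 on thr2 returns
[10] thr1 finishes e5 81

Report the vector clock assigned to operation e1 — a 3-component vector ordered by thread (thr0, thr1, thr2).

root op e2, invoked 2: fresh clock plus thr2's own tick → (0, 0, 1)
root op e3, invoked 3: fresh clock plus thr1's own tick → (0, 1, 0)
merge at e4 (invoked 6): VC(e3)=(0, 1, 0), own-thread bump on thr1 → (0, 2, 0)
merge at e1 (invoked 1): VC(e3)=(0, 1, 0), own-thread bump on thr0 → (1, 1, 0)
merge at e5 (invoked 8): VC(e2)=(0, 0, 1), VC(e4)=(0, 2, 0), own-thread bump on thr1 → (0, 3, 1)
target: VC(e1) = (1, 1, 0)

(1, 1, 0)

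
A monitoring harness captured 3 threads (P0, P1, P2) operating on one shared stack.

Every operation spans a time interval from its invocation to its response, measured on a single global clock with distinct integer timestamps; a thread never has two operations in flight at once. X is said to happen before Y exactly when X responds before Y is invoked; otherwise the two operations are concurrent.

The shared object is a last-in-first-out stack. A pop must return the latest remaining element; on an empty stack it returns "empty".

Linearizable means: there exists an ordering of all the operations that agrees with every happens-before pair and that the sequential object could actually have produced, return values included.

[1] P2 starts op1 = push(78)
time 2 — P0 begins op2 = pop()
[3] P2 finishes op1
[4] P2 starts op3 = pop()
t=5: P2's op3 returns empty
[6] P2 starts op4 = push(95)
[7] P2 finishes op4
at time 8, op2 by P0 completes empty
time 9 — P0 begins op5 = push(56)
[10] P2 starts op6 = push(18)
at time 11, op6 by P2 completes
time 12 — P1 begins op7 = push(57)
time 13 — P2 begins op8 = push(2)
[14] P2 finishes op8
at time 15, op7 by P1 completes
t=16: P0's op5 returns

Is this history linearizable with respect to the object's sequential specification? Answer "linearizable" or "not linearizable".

the violation lands at event 8, op2's response at time 8: events 1..7 linearize, events 1..8 do not
4 orders of the 4 completed stack ops respect real time; none is legal
for example op1, op2, op3, op4 fails at step 2: op2 pop() → empty is not legal there
for example op1, op3, op2, op4 fails at step 2: op3 pop() → empty is not legal there

not linearizable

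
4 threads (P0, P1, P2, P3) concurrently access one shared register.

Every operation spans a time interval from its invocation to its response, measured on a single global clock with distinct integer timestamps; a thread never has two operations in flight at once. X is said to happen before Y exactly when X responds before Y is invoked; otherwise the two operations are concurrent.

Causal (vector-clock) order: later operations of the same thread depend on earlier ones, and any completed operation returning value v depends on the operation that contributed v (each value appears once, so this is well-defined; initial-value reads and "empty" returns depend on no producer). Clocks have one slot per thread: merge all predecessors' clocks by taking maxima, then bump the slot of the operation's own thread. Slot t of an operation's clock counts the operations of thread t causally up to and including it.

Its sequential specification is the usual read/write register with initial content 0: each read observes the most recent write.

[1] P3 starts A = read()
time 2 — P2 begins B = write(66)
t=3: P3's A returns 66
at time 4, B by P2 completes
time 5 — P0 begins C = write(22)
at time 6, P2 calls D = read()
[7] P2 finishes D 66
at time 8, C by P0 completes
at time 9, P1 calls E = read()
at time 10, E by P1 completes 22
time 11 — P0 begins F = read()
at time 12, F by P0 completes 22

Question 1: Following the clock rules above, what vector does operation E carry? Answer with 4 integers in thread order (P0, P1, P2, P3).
(1, 1, 0, 0)

B (invocation 2): nothing precedes it; P2's component alone gives (0, 0, 1, 0)
C (invocation 5): nothing precedes it; P0's component alone gives (1, 0, 0, 0)
invoked at 1, A merges VC(B)=(0, 0, 1, 0) and bumps P3's slot → (0, 0, 1, 1)
invoked at 6, D merges VC(B)=(0, 0, 1, 0) and bumps P2's slot → (0, 0, 2, 0)
invoked at 9, E merges VC(C)=(1, 0, 0, 0) and bumps P1's slot → (1, 1, 0, 0)
invoked at 11, F merges VC(C)=(1, 0, 0, 0) and bumps P0's slot → (2, 0, 0, 0)
target: VC(E) = (1, 1, 0, 0)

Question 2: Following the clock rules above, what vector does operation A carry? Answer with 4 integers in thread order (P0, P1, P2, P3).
(0, 0, 1, 1)

VC(B, invoked at 2): no causal predecessors; +1 on P2 → (0, 0, 1, 0)
VC(C, invoked at 5): no causal predecessors; +1 on P0 → (1, 0, 0, 0)
merge at A (invoked 1): VC(B)=(0, 0, 1, 0), own-thread bump on P3 → (0, 0, 1, 1)
merge at D (invoked 6): VC(B)=(0, 0, 1, 0), own-thread bump on P2 → (0, 0, 2, 0)
merge at E (invoked 9): VC(C)=(1, 0, 0, 0), own-thread bump on P1 → (1, 1, 0, 0)
merge at F (invoked 11): VC(C)=(1, 0, 0, 0), own-thread bump on P0 → (2, 0, 0, 0)
target: VC(A) = (0, 0, 1, 1)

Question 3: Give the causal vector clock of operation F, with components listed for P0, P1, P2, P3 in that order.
(2, 0, 0, 0)

invoked at 2, B has no predecessors; its own P2 bump gives (0, 0, 1, 0)
invoked at 5, C has no predecessors; its own P0 bump gives (1, 0, 0, 0)
VC(A, invoked at 1): max of VC(B)=(0, 0, 1, 0), then +1 on thread P3 → (0, 0, 1, 1)
VC(D, invoked at 6): max of VC(B)=(0, 0, 1, 0), then +1 on thread P2 → (0, 0, 2, 0)
VC(E, invoked at 9): max of VC(C)=(1, 0, 0, 0), then +1 on thread P1 → (1, 1, 0, 0)
VC(F, invoked at 11): max of VC(C)=(1, 0, 0, 0), then +1 on thread P0 → (2, 0, 0, 0)
target: VC(F) = (2, 0, 0, 0)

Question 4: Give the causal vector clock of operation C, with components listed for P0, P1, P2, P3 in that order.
(1, 0, 0, 0)

B, invoked 2, has no incoming edges; only P2's bump applies → (0, 0, 1, 0)
C, invoked 5, has no incoming edges; only P0's bump applies → (1, 0, 0, 0)
A, invoked 1, takes VC(B)=(0, 0, 1, 0) under max, adds 1 for P3 → (0, 0, 1, 1)
D, invoked 6, takes VC(B)=(0, 0, 1, 0) under max, adds 1 for P2 → (0, 0, 2, 0)
E, invoked 9, takes VC(C)=(1, 0, 0, 0) under max, adds 1 for P1 → (1, 1, 0, 0)
F, invoked 11, takes VC(C)=(1, 0, 0, 0) under max, adds 1 for P0 → (2, 0, 0, 0)
target: VC(C) = (1, 0, 0, 0)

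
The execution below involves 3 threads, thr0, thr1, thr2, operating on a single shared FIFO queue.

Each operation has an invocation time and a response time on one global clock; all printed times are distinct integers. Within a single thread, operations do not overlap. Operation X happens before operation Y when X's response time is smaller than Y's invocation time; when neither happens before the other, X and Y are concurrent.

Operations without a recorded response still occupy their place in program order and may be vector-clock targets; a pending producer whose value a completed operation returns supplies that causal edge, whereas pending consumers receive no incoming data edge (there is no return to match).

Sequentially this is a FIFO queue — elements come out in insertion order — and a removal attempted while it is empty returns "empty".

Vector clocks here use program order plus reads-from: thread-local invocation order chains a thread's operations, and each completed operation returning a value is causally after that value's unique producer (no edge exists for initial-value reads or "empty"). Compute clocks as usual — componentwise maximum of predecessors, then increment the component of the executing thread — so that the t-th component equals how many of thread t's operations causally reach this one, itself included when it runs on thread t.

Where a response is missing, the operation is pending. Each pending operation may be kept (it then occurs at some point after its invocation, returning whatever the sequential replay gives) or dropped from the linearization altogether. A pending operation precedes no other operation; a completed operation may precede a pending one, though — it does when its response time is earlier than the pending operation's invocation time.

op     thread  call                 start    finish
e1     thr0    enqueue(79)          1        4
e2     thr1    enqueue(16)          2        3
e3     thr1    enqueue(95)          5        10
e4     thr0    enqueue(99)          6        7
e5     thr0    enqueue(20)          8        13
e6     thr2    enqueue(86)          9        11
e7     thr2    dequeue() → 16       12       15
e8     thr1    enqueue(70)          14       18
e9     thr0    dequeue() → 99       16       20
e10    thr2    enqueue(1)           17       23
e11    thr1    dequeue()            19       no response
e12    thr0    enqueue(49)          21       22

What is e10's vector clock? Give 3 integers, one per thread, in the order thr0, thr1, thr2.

(0, 1, 3)

e6 (invocation 9): nothing precedes it; thr2's component alone gives (0, 0, 1)
e2 (invocation 2): nothing precedes it; thr1's component alone gives (0, 1, 0)
e1 (invocation 1): nothing precedes it; thr0's component alone gives (1, 0, 0)
merge at e3 (invoked 5): VC(e2)=(0, 1, 0), own-thread bump on thr1 → (0, 2, 0)
merge at e4 (invoked 6): VC(e1)=(1, 0, 0), own-thread bump on thr0 → (2, 0, 0)
merge at e7 (invoked 12): VC(e2)=(0, 1, 0), VC(e6)=(0, 0, 1), own-thread bump on thr2 → (0, 1, 2)
merge at e8 (invoked 14): VC(e3)=(0, 2, 0), own-thread bump on thr1 → (0, 3, 0)
merge at e5 (invoked 8): VC(e4)=(2, 0, 0), own-thread bump on thr0 → (3, 0, 0)
merge at e10 (invoked 17): VC(e7)=(0, 1, 2), own-thread bump on thr2 → (0, 1, 3)
merge at e11 (invoked 19): VC(e8)=(0, 3, 0), own-thread bump on thr1 → (0, 4, 0)
merge at e9 (invoked 16): VC(e4)=(2, 0, 0), VC(e5)=(3, 0, 0), own-thread bump on thr0 → (4, 0, 0)
merge at e12 (invoked 21): VC(e9)=(4, 0, 0), own-thread bump on thr0 → (5, 0, 0)
target: VC(e10) = (0, 1, 3)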